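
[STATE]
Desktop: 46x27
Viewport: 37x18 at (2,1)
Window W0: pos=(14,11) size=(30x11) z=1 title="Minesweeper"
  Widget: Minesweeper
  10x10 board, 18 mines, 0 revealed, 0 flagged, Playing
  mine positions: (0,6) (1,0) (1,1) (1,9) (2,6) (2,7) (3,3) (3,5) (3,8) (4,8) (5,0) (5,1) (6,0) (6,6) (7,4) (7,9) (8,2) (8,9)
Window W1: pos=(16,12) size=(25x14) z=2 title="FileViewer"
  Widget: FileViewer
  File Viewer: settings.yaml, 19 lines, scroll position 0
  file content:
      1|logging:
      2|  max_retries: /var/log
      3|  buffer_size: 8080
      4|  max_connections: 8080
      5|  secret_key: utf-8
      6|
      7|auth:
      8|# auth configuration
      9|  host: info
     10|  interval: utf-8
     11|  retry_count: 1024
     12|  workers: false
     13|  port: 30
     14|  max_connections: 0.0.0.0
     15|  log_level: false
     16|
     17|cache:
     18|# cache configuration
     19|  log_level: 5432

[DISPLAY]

                                     
                                     
                                     
                                     
                                     
                                     
                                     
                                     
                                     
                                     
            ┏━━━━━━━━━━━━━━━━━━━━━━━━
            ┃ ┏━━━━━━━━━━━━━━━━━━━━━━
            ┠─┃ FileViewer           
            ┃■┠──────────────────────
            ┃■┃logging:              
            ┃■┃  max_retries: /var/lo
            ┃■┃  buffer_size: 8080   
            ┃■┃  max_connections: 808


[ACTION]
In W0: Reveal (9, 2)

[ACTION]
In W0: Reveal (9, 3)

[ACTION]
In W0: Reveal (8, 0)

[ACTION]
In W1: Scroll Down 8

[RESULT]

                                     
                                     
                                     
                                     
                                     
                                     
                                     
                                     
                                     
                                     
            ┏━━━━━━━━━━━━━━━━━━━━━━━━
            ┃ ┏━━━━━━━━━━━━━━━━━━━━━━
            ┠─┃ FileViewer           
            ┃■┠──────────────────────
            ┃■┃  host: info          
            ┃■┃  interval: utf-8     
            ┃■┃  retry_count: 1024   
            ┃■┃  workers: false      


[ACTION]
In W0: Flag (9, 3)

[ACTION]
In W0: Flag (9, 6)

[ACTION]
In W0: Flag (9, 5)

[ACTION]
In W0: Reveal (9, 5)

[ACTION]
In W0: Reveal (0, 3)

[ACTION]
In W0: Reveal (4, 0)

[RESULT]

                                     
                                     
                                     
                                     
                                     
                                     
                                     
                                     
                                     
                                     
            ┏━━━━━━━━━━━━━━━━━━━━━━━━
            ┃ ┏━━━━━━━━━━━━━━━━━━━━━━
            ┠─┃ FileViewer           
            ┃■┠──────────────────────
            ┃■┃  host: info          
            ┃■┃  interval: utf-8     
            ┃■┃  retry_count: 1024   
            ┃2┃  workers: false      


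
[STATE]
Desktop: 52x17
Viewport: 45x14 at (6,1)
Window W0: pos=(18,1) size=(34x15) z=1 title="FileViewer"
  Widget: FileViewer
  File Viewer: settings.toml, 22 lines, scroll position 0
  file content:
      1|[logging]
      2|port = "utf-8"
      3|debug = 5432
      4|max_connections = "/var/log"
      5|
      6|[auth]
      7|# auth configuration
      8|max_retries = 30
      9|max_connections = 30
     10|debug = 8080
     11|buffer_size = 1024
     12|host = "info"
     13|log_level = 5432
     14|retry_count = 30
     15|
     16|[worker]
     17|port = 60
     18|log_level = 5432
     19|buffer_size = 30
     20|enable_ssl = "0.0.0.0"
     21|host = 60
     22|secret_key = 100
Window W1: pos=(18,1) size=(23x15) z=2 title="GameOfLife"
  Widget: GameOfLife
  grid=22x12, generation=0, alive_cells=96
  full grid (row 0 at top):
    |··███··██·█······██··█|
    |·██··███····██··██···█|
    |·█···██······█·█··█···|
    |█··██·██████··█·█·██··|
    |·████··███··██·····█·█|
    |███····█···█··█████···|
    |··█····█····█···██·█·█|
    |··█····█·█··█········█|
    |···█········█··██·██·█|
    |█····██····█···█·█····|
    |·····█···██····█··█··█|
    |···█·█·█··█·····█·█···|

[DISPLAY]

            ┏━━━━━━━━━━━━━━━━━━━━━┓━━━━━━━━━━
            ┃ GameOfLife          ┃          
            ┠─────────────────────┨──────────
            ┃Gen: 0               ┃         ▲
            ┃·██··███····██··██···┃         █
            ┃·█···██······█·█··█··┃         ░
            ┃█··██·██████··█·█·██·┃r/log"   ░
            ┃·████··███··██·····█·┃         ░
            ┃███····█···█··█████··┃         ░
            ┃··█····█····█···██·█·┃         ░
            ┃··█····█·█··█········┃         ░
            ┃···█········█··██·██·┃         ░
            ┃█····██····█···█·█···┃         ░
            ┃·····█···██····█··█··┃         ▼


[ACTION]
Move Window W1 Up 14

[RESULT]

            ┃ GameOfLife          ┃━━━━━━━━━━
            ┠─────────────────────┨          
            ┃Gen: 0               ┃──────────
            ┃·██··███····██··██···┃         ▲
            ┃·█···██······█·█··█··┃         █
            ┃█··██·██████··█·█·██·┃         ░
            ┃·████··███··██·····█·┃r/log"   ░
            ┃███····█···█··█████··┃         ░
            ┃··█····█····█···██·█·┃         ░
            ┃··█····█·█··█········┃         ░
            ┃···█········█··██·██·┃         ░
            ┃█····██····█···█·█···┃         ░
            ┃·····█···██····█··█··┃         ░
            ┗━━━━━━━━━━━━━━━━━━━━━┛         ▼


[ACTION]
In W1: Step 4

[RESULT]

            ┃ GameOfLife          ┃━━━━━━━━━━
            ┠─────────────────────┨          
            ┃Gen: 4               ┃──────────
            ┃··██···█··········█··┃         ▲
            ┃█·······██········█··┃         █
            ┃··█████··█········█··┃         ░
            ┃··██·██·█········██··┃r/log"   ░
            ┃··██···██········█···┃         ░
            ┃··█·████········█·██·┃         ░
            ┃·██·····██·······█···┃         ░
            ┃··█·█···█··········█·┃         ░
            ┃···██··█······█······┃         ░
            ┃····███·······█·····█┃         ░
            ┗━━━━━━━━━━━━━━━━━━━━━┛         ▼


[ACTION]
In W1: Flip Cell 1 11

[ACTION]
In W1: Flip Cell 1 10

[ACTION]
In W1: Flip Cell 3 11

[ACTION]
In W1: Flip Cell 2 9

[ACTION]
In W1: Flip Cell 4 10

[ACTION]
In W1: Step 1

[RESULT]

            ┃ GameOfLife          ┃━━━━━━━━━━
            ┠─────────────────────┨          
            ┃Gen: 5               ┃──────────
            ┃·······█··███····██··┃         ▲
            ┃·█···█████·█·····███·┃         █
            ┃·██···█·███·······██·┃         ░
            ┃·█······█·█······██··┃r/log"   ░
            ┃·█······██······█··█·┃         ░
            ┃····███··█······█·█··┃         ░
            ┃·██·█·█·██·······█·██┃         ░
            ┃·██·█··███···········┃         ░
            ┃······██············█┃         ░
            ┃···████············█·┃         ░
            ┗━━━━━━━━━━━━━━━━━━━━━┛         ▼


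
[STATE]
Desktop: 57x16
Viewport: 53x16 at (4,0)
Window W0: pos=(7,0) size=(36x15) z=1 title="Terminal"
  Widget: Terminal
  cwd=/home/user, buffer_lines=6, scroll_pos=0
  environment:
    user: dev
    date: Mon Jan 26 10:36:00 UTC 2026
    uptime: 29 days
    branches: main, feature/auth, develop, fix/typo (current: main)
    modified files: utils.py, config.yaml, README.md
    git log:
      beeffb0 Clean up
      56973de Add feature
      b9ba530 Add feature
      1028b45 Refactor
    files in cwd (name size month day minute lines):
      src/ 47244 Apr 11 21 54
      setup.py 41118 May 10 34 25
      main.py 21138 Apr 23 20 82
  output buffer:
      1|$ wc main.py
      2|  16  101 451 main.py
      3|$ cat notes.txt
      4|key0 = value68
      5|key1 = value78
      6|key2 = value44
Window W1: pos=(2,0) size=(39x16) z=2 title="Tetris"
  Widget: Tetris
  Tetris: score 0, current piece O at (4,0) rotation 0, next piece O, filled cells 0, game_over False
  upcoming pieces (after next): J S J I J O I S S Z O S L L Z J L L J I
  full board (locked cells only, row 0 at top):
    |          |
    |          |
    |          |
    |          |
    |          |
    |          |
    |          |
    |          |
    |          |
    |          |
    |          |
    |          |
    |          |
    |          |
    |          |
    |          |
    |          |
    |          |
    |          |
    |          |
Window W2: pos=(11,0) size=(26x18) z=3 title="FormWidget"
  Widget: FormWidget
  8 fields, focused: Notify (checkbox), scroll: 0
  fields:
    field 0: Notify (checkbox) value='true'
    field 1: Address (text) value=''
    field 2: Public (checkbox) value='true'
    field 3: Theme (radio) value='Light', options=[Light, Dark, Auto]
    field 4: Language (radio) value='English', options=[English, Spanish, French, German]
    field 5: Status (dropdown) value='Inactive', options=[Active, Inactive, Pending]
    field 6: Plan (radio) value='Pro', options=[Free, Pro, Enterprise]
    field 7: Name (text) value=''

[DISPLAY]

━━━━━━━┏━━━━━━━━━━━━━━━━━━━━━━━━┓━━━┓━┓              
Tetris ┃ FormWidget             ┃   ┃ ┃              
───────┠────────────────────────┨───┨─┨              
       ┃> Notify:     [x]       ┃   ┃ ┃              
       ┃  Address:    [        ]┃   ┃ ┃              
       ┃  Public:     [x]       ┃   ┃ ┃              
       ┃  Theme:      (●) Light ┃   ┃ ┃              
       ┃  Language:   (●) Englis┃   ┃ ┃              
       ┃  Status:     [Inactiv▼]┃   ┃ ┃              
       ┃  Plan:       ( ) Free  ┃   ┃ ┃              
       ┃  Name:       [        ]┃   ┃ ┃              
       ┃                        ┃   ┃ ┃              
       ┃                        ┃   ┃ ┃              
       ┃                        ┃   ┃ ┃              
       ┃                        ┃   ┃━┛              
━━━━━━━┃                        ┃━━━┛                


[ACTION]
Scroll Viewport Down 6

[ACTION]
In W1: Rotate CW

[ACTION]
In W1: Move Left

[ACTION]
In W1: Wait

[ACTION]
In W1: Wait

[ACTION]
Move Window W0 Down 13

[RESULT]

━━━━━━━┏━━━━━━━━━━━━━━━━━━━━━━━━┓━━━┓                
Tetris ┃ FormWidget             ┃   ┃━┓              
───────┠────────────────────────┨───┨ ┃              
       ┃> Notify:     [x]       ┃   ┃─┨              
       ┃  Address:    [        ]┃   ┃ ┃              
       ┃  Public:     [x]       ┃   ┃ ┃              
       ┃  Theme:      (●) Light ┃   ┃ ┃              
       ┃  Language:   (●) Englis┃   ┃ ┃              
       ┃  Status:     [Inactiv▼]┃   ┃ ┃              
       ┃  Plan:       ( ) Free  ┃   ┃ ┃              
       ┃  Name:       [        ]┃   ┃ ┃              
       ┃                        ┃   ┃ ┃              
       ┃                        ┃   ┃ ┃              
       ┃                        ┃   ┃ ┃              
       ┃                        ┃   ┃ ┃              
━━━━━━━┃                        ┃━━━┛━┛              


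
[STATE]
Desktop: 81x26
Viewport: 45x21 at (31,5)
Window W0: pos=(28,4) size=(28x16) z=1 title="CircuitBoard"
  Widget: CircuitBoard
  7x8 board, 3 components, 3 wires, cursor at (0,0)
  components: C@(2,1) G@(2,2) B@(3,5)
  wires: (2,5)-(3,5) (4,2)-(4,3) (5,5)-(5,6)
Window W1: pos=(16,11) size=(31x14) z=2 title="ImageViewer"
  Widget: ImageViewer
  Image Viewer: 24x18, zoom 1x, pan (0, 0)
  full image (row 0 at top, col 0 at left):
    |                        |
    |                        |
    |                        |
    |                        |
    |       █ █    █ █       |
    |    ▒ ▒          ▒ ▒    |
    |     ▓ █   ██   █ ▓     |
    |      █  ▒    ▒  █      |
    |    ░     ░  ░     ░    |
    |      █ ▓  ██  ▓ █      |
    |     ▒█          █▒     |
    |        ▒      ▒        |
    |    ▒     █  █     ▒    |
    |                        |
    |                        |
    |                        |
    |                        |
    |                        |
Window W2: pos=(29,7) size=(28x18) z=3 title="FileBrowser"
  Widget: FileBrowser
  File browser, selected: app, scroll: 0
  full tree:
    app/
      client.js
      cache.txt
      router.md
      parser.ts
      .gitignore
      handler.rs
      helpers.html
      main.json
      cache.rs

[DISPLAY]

ircuitBoard             ┃                    
────────────────────────┨                    
━━━━━━━━━━━━━━━━━━━━━━━━━┓                   
FileBrowser              ┃                   
─────────────────────────┨                   
 [-] app/                ┃                   
   client.js             ┃                   
   cache.txt             ┃                   
   router.md             ┃                   
   parser.ts             ┃                   
   .gitignore            ┃                   
   handler.rs            ┃                   
   helpers.html          ┃                   
   main.json             ┃                   
   cache.rs              ┃                   
                         ┃                   
                         ┃                   
                         ┃                   
                         ┃                   
━━━━━━━━━━━━━━━━━━━━━━━━━┛                   
                                             


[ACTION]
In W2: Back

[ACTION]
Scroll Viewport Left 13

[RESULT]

          ┃ CircuitBoard             ┃       
          ┠──────────────────────────┨       
          ┃┏━━━━━━━━━━━━━━━━━━━━━━━━━━┓      
          ┃┃ FileBrowser              ┃      
          ┃┠──────────────────────────┨      
          ┃┃> [-] app/                ┃      
━━━━━━━━━━━┃    client.js             ┃      
ImageViewer┃    cache.txt             ┃      
───────────┃    router.md             ┃      
           ┃    parser.ts             ┃      
           ┃    .gitignore            ┃      
           ┃    handler.rs            ┃      
           ┃    helpers.html          ┃      
      █ █  ┃    main.json             ┃      
   ▒ ▒     ┃    cache.rs              ┃      
    ▓ █   █┃                          ┃      
     █  ▒  ┃                          ┃      
   ░     ░ ┃                          ┃      
     █ ▓  █┃                          ┃      
━━━━━━━━━━━┗━━━━━━━━━━━━━━━━━━━━━━━━━━┛      
                                             


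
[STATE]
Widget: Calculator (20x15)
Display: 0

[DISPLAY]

                   0
┌───┬───┬───┬───┐   
│ 7 │ 8 │ 9 │ ÷ │   
├───┼───┼───┼───┤   
│ 4 │ 5 │ 6 │ × │   
├───┼───┼───┼───┤   
│ 1 │ 2 │ 3 │ - │   
├───┼───┼───┼───┤   
│ 0 │ . │ = │ + │   
├───┼───┼───┼───┤   
│ C │ MC│ MR│ M+│   
└───┴───┴───┴───┘   
                    
                    
                    


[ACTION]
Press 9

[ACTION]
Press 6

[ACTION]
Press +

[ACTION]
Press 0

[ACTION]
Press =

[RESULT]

                  96
┌───┬───┬───┬───┐   
│ 7 │ 8 │ 9 │ ÷ │   
├───┼───┼───┼───┤   
│ 4 │ 5 │ 6 │ × │   
├───┼───┼───┼───┤   
│ 1 │ 2 │ 3 │ - │   
├───┼───┼───┼───┤   
│ 0 │ . │ = │ + │   
├───┼───┼───┼───┤   
│ C │ MC│ MR│ M+│   
└───┴───┴───┴───┘   
                    
                    
                    


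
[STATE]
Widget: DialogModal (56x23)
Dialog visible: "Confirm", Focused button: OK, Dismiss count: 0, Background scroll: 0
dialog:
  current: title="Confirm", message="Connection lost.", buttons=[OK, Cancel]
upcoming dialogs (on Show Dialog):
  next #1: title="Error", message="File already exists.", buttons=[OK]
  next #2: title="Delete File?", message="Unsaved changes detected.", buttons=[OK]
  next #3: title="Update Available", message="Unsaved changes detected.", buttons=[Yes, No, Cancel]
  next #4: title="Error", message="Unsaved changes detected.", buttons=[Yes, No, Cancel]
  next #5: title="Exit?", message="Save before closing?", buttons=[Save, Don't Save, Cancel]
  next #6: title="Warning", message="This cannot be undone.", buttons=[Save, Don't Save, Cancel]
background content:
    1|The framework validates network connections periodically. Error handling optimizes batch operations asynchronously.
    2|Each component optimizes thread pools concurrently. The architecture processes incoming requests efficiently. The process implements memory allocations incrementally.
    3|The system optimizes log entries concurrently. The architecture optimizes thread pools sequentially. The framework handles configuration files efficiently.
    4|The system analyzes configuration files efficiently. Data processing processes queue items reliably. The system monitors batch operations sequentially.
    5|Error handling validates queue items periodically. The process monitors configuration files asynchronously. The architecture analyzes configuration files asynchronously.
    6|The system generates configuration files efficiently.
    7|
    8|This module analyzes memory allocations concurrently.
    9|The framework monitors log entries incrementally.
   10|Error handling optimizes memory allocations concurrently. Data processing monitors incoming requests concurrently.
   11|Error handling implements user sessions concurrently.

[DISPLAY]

The framework validates network connections periodically
Each component optimizes thread pools concurrently. The 
The system optimizes log entries concurrently. The archi
The system analyzes configuration files efficiently. Dat
Error handling validates queue items periodically. The p
The system generates configuration files efficiently.   
                                                        
This module analyzes memory allocations concurrently.   
The framework monitors log entries incrementally.       
Error handling opt┌──────────────────┐tions concurrently
Error handling imp│     Confirm      │s concurrently.   
                  │ Connection lost. │                  
                  │  [OK]  Cancel    │                  
                  └──────────────────┘                  
                                                        
                                                        
                                                        
                                                        
                                                        
                                                        
                                                        
                                                        
                                                        


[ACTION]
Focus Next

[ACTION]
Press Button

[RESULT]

The framework validates network connections periodically
Each component optimizes thread pools concurrently. The 
The system optimizes log entries concurrently. The archi
The system analyzes configuration files efficiently. Dat
Error handling validates queue items periodically. The p
The system generates configuration files efficiently.   
                                                        
This module analyzes memory allocations concurrently.   
The framework monitors log entries incrementally.       
Error handling optimizes memory allocations concurrently
Error handling implements user sessions concurrently.   
                                                        
                                                        
                                                        
                                                        
                                                        
                                                        
                                                        
                                                        
                                                        
                                                        
                                                        
                                                        


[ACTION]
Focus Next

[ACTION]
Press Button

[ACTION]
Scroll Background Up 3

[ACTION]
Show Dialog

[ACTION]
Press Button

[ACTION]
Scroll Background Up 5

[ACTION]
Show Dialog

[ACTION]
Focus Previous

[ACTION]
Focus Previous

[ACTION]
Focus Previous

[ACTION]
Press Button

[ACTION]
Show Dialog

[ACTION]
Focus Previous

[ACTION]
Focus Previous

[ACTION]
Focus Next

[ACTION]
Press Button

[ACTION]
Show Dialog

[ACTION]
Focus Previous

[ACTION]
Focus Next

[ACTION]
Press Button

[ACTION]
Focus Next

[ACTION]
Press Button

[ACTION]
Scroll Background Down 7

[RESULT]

This module analyzes memory allocations concurrently.   
The framework monitors log entries incrementally.       
Error handling optimizes memory allocations concurrently
Error handling implements user sessions concurrently.   
                                                        
                                                        
                                                        
                                                        
                                                        
                                                        
                                                        
                                                        
                                                        
                                                        
                                                        
                                                        
                                                        
                                                        
                                                        
                                                        
                                                        
                                                        
                                                        


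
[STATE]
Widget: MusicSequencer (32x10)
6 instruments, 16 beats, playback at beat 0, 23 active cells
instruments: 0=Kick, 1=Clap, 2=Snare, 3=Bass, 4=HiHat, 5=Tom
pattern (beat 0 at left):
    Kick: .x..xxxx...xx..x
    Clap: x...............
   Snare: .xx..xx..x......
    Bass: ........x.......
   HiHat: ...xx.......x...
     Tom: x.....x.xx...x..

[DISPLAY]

      ▼123456789012345          
  Kick·█··████···██··█          
  Clap█···············          
 Snare·██··██··█······          
  Bass········█·······          
 HiHat···██·······█···          
   Tom█·····█·██···█··          
                                
                                
                                


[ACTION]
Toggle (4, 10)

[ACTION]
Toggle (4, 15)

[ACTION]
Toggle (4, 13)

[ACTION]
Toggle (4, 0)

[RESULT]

      ▼123456789012345          
  Kick·█··████···██··█          
  Clap█···············          
 Snare·██··██··█······          
  Bass········█·······          
 HiHat█··██·····█·██·█          
   Tom█·····█·██···█··          
                                
                                
                                


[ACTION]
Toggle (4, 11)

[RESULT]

      ▼123456789012345          
  Kick·█··████···██··█          
  Clap█···············          
 Snare·██··██··█······          
  Bass········█·······          
 HiHat█··██·····████·█          
   Tom█·····█·██···█··          
                                
                                
                                


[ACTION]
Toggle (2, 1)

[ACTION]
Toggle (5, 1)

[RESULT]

      ▼123456789012345          
  Kick·█··████···██··█          
  Clap█···············          
 Snare··█··██··█······          
  Bass········█·······          
 HiHat█··██·····████·█          
   Tom██····█·██···█··          
                                
                                
                                


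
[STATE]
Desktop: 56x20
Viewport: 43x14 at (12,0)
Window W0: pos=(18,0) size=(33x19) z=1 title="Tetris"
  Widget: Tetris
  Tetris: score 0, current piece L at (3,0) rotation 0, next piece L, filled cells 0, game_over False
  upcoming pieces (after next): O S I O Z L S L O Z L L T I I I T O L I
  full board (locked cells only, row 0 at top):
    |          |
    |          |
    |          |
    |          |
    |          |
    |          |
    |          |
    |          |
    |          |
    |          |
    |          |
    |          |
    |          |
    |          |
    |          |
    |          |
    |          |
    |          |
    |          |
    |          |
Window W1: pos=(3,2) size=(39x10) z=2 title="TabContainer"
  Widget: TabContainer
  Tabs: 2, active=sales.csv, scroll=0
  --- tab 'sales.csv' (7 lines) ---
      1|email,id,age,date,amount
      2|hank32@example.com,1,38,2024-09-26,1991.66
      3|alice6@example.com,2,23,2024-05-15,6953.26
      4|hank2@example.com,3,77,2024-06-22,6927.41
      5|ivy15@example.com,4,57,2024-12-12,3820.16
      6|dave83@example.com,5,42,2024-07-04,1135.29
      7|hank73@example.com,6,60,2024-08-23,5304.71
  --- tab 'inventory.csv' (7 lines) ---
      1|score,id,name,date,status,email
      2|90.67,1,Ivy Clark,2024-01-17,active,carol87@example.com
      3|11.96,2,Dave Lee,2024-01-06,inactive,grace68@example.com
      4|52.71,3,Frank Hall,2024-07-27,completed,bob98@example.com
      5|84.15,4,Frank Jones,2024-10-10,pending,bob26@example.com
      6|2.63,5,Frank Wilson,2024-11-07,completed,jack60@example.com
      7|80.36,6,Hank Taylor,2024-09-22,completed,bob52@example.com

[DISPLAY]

      ┏━━━━━━━━━━━━━━━━━━━━━━━━━━━━━━━┓    
      ┃ Tetris                        ┃    
━━━━━━━━━━━━━━━━━━━━━━━━━━━━━┓────────┨    
ainer                        ┃        ┃    
─────────────────────────────┨        ┃    
sv]│ inventory.csv           ┃        ┃    
─────────────────────────────┃        ┃    
,age,date,amount             ┃        ┃    
xample.com,1,38,2024-09-26,19┃        ┃    
xample.com,2,23,2024-05-15,69┃        ┃    
ample.com,3,77,2024-06-22,692┃        ┃    
━━━━━━━━━━━━━━━━━━━━━━━━━━━━━┛        ┃    
      ┃          │                    ┃    
      ┃          │                    ┃    


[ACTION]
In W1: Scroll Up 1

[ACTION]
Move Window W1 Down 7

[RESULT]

      ┏━━━━━━━━━━━━━━━━━━━━━━━━━━━━━━━┓    
      ┃ Tetris                        ┃    
      ┠───────────────────────────────┨    
      ┃          │Next:               ┃    
      ┃          │  ▒                 ┃    
      ┃          │▒▒▒                 ┃    
      ┃          │                    ┃    
      ┃          │                    ┃    
      ┃          │                    ┃    
━━━━━━━━━━━━━━━━━━━━━━━━━━━━━┓        ┃    
ainer                        ┃        ┃    
─────────────────────────────┨        ┃    
sv]│ inventory.csv           ┃        ┃    
─────────────────────────────┃        ┃    


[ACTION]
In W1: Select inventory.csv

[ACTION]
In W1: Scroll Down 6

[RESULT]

      ┏━━━━━━━━━━━━━━━━━━━━━━━━━━━━━━━┓    
      ┃ Tetris                        ┃    
      ┠───────────────────────────────┨    
      ┃          │Next:               ┃    
      ┃          │  ▒                 ┃    
      ┃          │▒▒▒                 ┃    
      ┃          │                    ┃    
      ┃          │                    ┃    
      ┃          │                    ┃    
━━━━━━━━━━━━━━━━━━━━━━━━━━━━━┓        ┃    
ainer                        ┃        ┃    
─────────────────────────────┨        ┃    
sv │[inventory.csv]          ┃        ┃    
─────────────────────────────┃        ┃    


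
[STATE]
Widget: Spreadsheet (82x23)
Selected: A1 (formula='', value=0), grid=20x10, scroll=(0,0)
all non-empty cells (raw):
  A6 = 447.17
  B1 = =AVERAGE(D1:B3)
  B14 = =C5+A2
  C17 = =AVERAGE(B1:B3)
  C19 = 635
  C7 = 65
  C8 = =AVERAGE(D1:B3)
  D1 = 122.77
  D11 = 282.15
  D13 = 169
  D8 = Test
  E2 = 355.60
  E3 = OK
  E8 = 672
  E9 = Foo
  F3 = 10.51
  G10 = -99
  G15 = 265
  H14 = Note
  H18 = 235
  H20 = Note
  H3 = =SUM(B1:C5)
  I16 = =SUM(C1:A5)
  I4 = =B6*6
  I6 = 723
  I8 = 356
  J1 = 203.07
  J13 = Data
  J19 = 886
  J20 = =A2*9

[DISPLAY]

A1:                                                                               
       A       B       C       D       E       F       G       H       I       J  
----------------------------------------------------------------------------------
  1      [0]#CIRC!         0  122.77       0       0       0       0       0  203.
  2        0       0       0       0  355.60       0       0       0       0      
  3        0       0       0       0OK         10.51       0#CIRC!         0      
  4        0       0       0       0       0       0       0       0       0      
  5        0       0       0       0       0       0       0       0       0      
  6   447.17       0       0       0       0       0       0       0     723      
  7        0       0      65       0       0       0       0       0       0      
  8        0       0#CIRC!  Test         672       0       0       0     356      
  9        0       0       0       0Foo            0       0       0       0      
 10        0       0       0       0       0       0     -99       0       0      
 11        0       0       0  282.15       0       0       0       0       0      
 12        0       0       0       0       0       0       0       0       0      
 13        0       0       0     169       0       0       0       0       0Data  
 14        0       0       0       0       0       0       0Note           0      
 15        0       0       0       0       0       0     265       0       0      
 16        0       0       0       0       0       0       0       0#CIRC!        
 17        0       0#CIRC!         0       0       0       0       0       0      
 18        0       0       0       0       0       0       0     235       0      
 19        0       0     635       0       0       0       0       0       0     8
 20        0       0       0       0       0       0       0Note           0      


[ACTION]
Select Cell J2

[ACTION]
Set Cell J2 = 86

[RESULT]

J2: 86                                                                            
       A       B       C       D       E       F       G       H       I       J  
----------------------------------------------------------------------------------
  1        0#CIRC!         0  122.77       0       0       0       0       0  203.
  2        0       0       0       0  355.60       0       0       0       0    [8
  3        0       0       0       0OK         10.51       0#CIRC!         0      
  4        0       0       0       0       0       0       0       0       0      
  5        0       0       0       0       0       0       0       0       0      
  6   447.17       0       0       0       0       0       0       0     723      
  7        0       0      65       0       0       0       0       0       0      
  8        0       0#CIRC!  Test         672       0       0       0     356      
  9        0       0       0       0Foo            0       0       0       0      
 10        0       0       0       0       0       0     -99       0       0      
 11        0       0       0  282.15       0       0       0       0       0      
 12        0       0       0       0       0       0       0       0       0      
 13        0       0       0     169       0       0       0       0       0Data  
 14        0       0       0       0       0       0       0Note           0      
 15        0       0       0       0       0       0     265       0       0      
 16        0       0       0       0       0       0       0       0#CIRC!        
 17        0       0#CIRC!         0       0       0       0       0       0      
 18        0       0       0       0       0       0       0     235       0      
 19        0       0     635       0       0       0       0       0       0     8
 20        0       0       0       0       0       0       0Note           0      


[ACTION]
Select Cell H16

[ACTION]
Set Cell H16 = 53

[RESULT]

H16: 53                                                                           
       A       B       C       D       E       F       G       H       I       J  
----------------------------------------------------------------------------------
  1        0#CIRC!         0  122.77       0       0       0       0       0  203.
  2        0       0       0       0  355.60       0       0       0       0      
  3        0       0       0       0OK         10.51       0#CIRC!         0      
  4        0       0       0       0       0       0       0       0       0      
  5        0       0       0       0       0       0       0       0       0      
  6   447.17       0       0       0       0       0       0       0     723      
  7        0       0      65       0       0       0       0       0       0      
  8        0       0#CIRC!  Test         672       0       0       0     356      
  9        0       0       0       0Foo            0       0       0       0      
 10        0       0       0       0       0       0     -99       0       0      
 11        0       0       0  282.15       0       0       0       0       0      
 12        0       0       0       0       0       0       0       0       0      
 13        0       0       0     169       0       0       0       0       0Data  
 14        0       0       0       0       0       0       0Note           0      
 15        0       0       0       0       0       0     265       0       0      
 16        0       0       0       0       0       0       0    [53]#CIRC!        
 17        0       0#CIRC!         0       0       0       0       0       0      
 18        0       0       0       0       0       0       0     235       0      
 19        0       0     635       0       0       0       0       0       0     8
 20        0       0       0       0       0       0       0Note           0      


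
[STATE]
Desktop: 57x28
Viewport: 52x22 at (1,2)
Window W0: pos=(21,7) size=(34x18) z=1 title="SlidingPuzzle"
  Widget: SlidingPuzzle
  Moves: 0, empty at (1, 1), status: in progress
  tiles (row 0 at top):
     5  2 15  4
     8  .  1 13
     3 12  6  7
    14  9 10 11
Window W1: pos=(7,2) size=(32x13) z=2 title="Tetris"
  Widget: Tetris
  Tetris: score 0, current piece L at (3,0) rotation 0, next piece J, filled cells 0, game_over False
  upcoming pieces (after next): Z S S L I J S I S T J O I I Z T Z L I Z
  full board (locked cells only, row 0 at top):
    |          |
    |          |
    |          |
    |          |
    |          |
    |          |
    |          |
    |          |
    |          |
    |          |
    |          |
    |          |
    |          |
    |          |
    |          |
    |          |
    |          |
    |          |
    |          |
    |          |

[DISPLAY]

      ┏━━━━━━━━━━━━━━━━━━━━━━━━━━━━━━┓              
      ┃ Tetris                       ┃              
      ┠──────────────────────────────┨              
      ┃          │Next:              ┃              
      ┃          │█                  ┃              
      ┃          │███                ┃━━━━━━━━━━━━━━
      ┃          │                   ┃              
      ┃          │                   ┃──────────────
      ┃          │                   ┃───┐          
      ┃          │Score:             ┃ 4 │          
      ┃          │0                  ┃───┤          
      ┃          │                   ┃13 │          
      ┗━━━━━━━━━━━━━━━━━━━━━━━━━━━━━━┛───┤          
                    ┃│  3 │ 12 │  6 │  7 │          
                    ┃├────┼────┼────┼────┤          
                    ┃│ 14 │  9 │ 10 │ 11 │          
                    ┃└────┴────┴────┴────┘          
                    ┃Moves: 0                       
                    ┃                               
                    ┃                               
                    ┃                               
                    ┃                               


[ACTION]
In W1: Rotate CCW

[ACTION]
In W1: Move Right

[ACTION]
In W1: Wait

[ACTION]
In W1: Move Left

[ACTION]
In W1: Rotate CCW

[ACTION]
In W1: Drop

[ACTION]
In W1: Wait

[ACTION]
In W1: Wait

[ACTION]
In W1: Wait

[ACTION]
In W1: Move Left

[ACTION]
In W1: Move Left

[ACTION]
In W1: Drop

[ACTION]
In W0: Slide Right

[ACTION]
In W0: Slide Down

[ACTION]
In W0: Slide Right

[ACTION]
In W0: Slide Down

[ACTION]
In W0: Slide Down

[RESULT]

      ┏━━━━━━━━━━━━━━━━━━━━━━━━━━━━━━┓              
      ┃ Tetris                       ┃              
      ┠──────────────────────────────┨              
      ┃          │Next:              ┃              
      ┃          │█                  ┃              
      ┃          │███                ┃━━━━━━━━━━━━━━
      ┃          │                   ┃              
      ┃          │                   ┃──────────────
      ┃          │                   ┃───┐          
      ┃          │Score:             ┃ 4 │          
      ┃          │0                  ┃───┤          
      ┃          │                   ┃13 │          
      ┗━━━━━━━━━━━━━━━━━━━━━━━━━━━━━━┛───┤          
                    ┃│  3 │ 12 │  6 │  7 │          
                    ┃├────┼────┼────┼────┤          
                    ┃│ 14 │  9 │ 10 │ 11 │          
                    ┃└────┴────┴────┴────┘          
                    ┃Moves: 2                       
                    ┃                               
                    ┃                               
                    ┃                               
                    ┃                               
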